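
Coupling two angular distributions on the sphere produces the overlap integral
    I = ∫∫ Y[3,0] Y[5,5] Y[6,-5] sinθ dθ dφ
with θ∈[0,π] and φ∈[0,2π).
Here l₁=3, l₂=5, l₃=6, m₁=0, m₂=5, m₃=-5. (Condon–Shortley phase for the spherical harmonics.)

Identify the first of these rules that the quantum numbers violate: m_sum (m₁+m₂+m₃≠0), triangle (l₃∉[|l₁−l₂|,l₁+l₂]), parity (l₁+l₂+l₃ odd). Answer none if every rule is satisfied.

m₁+m₂+m₃ = 0 + 5 − 5 = 0  ✓
triangle: |3−5|=2 ≤ l₃=6 ≤ 3+5=8  ✓
parity: l₁+l₂+l₃ = 14 is even  ✓

none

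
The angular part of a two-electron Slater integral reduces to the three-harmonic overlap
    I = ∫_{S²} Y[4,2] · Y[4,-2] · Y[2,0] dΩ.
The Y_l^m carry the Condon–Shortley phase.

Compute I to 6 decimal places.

0.065536

Rules hold: Σm=0, L=10 even, 0≤2≤8.
N = 9·9·5 = 405
Δ = 6!·2!·2!/11! = 1/13860
Racah Σ t=2..4: t=2:+1/192 t=3:−1/36 t=4:+1/192 = -5/288
⇒ 3j(4 4 2; 0 0 0)² = 20/693, sgn -1
Racah Σ t=0..2: t=0:+1/2880 t=1:−1/120 t=2:+1/192 = -1/360
⇒ 3j(4 4 2; 2 -2 0)² = 16/3465, sgn -1
4πI² = N·(3j₀)²·(3jₘ)² = 320/5929
I = +1·√(0.053972/4π) = 0.06553591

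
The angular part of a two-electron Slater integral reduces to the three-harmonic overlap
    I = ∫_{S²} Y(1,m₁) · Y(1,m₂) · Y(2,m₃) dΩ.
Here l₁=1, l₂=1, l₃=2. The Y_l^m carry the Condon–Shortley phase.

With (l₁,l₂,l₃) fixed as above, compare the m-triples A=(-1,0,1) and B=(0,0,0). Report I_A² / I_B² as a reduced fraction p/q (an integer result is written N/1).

l's match ⇒ only the (l;m) 3-j factors differ between A and B.
A: triangle coeff Δ(1,1,2) = 1/30; Σ_t [0,0]: t=0:+1/2 = 1/2; (3j)²=1/10 [(1 1 2; -1 0 1)], sign=-1
B: triangle coeff Δ(1,1,2) = 1/30; Σ_t [0,0]: t=0:+1/1 = 1/1; (3j)²=2/15 [(1 1 2; 0 0 0)], sign=+1
I_A²/I_B² = (1/10)/(2/15) = 3/4

3/4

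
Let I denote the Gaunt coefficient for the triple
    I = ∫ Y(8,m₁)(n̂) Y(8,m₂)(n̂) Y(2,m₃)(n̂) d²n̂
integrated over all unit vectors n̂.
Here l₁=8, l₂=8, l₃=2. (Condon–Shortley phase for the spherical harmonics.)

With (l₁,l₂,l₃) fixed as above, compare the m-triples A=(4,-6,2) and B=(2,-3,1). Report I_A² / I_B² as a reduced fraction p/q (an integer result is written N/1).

364/275

Same 8,8,2: normalisation and zero-m 3j drop out of the ratio.
A: Δ: 14! 2! 2! / 19! → 1/348840; sum: t=2:+1/3832012800 = 1/3832012800; 3j²(8 8 2; 4 -6 2) = Δ·Π!·Σ² = 91/9690  (sign +1)
B: Δ: 14! 2! 2! / 19! → 1/348840; sum: t=4:+1/174182400 t=5:−1/87091200 = -1/174182400; 3j²(8 8 2; 2 -3 1) = Δ·Π!·Σ² = 55/7752  (sign +1)
I_A²/I_B² = (91/9690)/(55/7752) = 364/275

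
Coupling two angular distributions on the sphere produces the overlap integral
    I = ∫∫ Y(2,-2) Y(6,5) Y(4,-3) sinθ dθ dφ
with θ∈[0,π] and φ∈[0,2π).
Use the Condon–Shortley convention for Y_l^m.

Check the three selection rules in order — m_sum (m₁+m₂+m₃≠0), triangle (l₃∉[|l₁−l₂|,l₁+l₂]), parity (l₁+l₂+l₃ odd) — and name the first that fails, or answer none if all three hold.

none

Σmᵢ = 0  ✓
l₃∈[|l₁−l₂|,l₁+l₂]=[4,8], have l₃=4  ✓
Σlᵢ = 12 ⇒ even  ✓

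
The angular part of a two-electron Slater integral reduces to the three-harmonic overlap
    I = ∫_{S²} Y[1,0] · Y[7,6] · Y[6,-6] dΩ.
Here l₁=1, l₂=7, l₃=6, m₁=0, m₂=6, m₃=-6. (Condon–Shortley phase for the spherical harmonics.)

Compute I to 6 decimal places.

0.126157

m-sum 0 ✓  L=14 even ✓  6≤6≤8 ✓
Π(2lᵢ+1) = 3×15×13 = 585
triangle coeff Δ(1,7,6) = 1/1365
Σ_t [1,1]: t=1:−1/518400 = -1/518400
(3j)²=7/195 [(1 7 6; 0 0 0)], sign=-1
Σ_t [1,1]: t=1:−1/479001600 = -1/479001600
(3j)²=1/105 [(1 7 6; 0 6 -6)], sign=-1
⇒ 4πI² = 1/5
I = (+1)√(1/5/(4π)) = 0.12615663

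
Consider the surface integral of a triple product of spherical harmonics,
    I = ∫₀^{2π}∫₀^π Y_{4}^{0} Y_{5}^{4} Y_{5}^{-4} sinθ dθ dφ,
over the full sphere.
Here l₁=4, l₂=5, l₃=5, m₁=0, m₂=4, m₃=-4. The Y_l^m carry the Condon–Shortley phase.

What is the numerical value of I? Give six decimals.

m-sum 0 ✓  L=14 even ✓  1≤5≤9 ✓
Π(2lᵢ+1) = 9×11×11 = 1089
triangle coeff Δ(4,5,5) = 1/3153150
Σ_t [0,4]: t=0:+1/69120 t=1:−1/1728 t=2:+1/576 t=3:−1/1728 t=4:+1/69120 = 7/11520
(3j)²=2/143 [(4 5 5; 0 0 0)], sign=-1
Σ_t [3,4]: t=3:−1/25920 t=4:+1/69120 = -1/41472
(3j)²=2/143 [(4 5 5; 0 4 -4)], sign=+1
⇒ 4πI² = 36/169
I = (-1)√(36/169/(4π)) = -0.13019760

-0.130198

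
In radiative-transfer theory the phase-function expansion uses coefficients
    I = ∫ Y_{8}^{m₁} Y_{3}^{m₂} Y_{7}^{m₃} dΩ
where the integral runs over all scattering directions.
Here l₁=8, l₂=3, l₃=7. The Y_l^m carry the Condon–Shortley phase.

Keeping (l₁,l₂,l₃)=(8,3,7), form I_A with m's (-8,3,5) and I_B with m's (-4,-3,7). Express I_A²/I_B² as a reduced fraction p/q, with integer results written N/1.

20/1

Shared (l₁,l₂,l₃)=(8,3,7): N and (l;000)² cancel in I_A²/I_B².
A: Δ = 4!·12!·2!/19! = 1/5290740; Racah Σ t=4..4: t=4:+1/22992076800 = 1/22992076800; ⇒ 3j(8 3 7; -8 3 5)² = 5/969, sgn +1
B: Δ = 4!·12!·2!/19! = 1/5290740; Racah Σ t=0..0: t=0:+1/22992076800 = 1/22992076800; ⇒ 3j(8 3 7; -4 -3 7)² = 1/3876, sgn +1
I_A²/I_B² = (5/969)/(1/3876) = 20/1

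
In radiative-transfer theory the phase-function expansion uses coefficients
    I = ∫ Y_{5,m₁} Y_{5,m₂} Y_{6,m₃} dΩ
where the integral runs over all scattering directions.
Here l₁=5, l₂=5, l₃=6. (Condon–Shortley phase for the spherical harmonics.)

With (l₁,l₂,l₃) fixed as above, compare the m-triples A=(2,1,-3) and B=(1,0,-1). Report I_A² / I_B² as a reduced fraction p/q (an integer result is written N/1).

Shared (l₁,l₂,l₃)=(5,5,6): N and (l;000)² cancel in I_A²/I_B².
A: Δ = 4!·6!·6!/17! = 1/28588560; Racah Σ t=0..3: t=0:+1/622080 t=1:−1/34560 t=2:+1/23040 t=3:−1/155520 = 1/103680; ⇒ 3j(5 5 6; 2 1 -3)² = 9/2431, sgn -1
B: Δ = 4!·6!·6!/17! = 1/28588560; Racah Σ t=0..4: t=0:+1/138240 t=1:−1/10368 t=2:+1/6912 t=3:−1/34560 t=4:+1/2073600 = 7/259200; ⇒ 3j(5 5 6; 1 0 -1)² = 28/7293, sgn -1
I_A²/I_B² = (9/2431)/(28/7293) = 27/28

27/28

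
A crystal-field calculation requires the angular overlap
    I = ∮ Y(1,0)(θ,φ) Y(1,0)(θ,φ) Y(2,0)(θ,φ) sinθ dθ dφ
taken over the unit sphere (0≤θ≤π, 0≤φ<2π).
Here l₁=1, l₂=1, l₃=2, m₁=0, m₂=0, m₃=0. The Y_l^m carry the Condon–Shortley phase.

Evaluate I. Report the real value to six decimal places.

m-sum 0 ✓  L=4 even ✓  0≤2≤2 ✓
Π(2lᵢ+1) = 3×3×5 = 45
triangle coeff Δ(1,1,2) = 1/30
Σ_t [0,0]: t=0:+1/1 = 1/1
(3j)²=2/15 [(1 1 2; 0 0 0)], sign=+1
(m-triple is (0,0,0) — same symbol as above.)
⇒ 4πI² = 4/5
I = (+1)√(4/5/(4π)) = 0.25231325

0.252313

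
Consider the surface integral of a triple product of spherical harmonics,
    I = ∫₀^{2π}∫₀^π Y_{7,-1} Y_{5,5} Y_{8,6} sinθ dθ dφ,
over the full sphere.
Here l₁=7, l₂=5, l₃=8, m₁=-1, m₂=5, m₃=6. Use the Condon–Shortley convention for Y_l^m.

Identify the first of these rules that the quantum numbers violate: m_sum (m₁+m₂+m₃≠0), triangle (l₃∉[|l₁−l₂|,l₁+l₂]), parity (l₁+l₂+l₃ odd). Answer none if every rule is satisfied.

m_sum

m₁+m₂+m₃ = -1 + 5 + 6 = 10  ✗
triangle: |7−5|=2 ≤ l₃=8 ≤ 7+5=12
parity: l₁+l₂+l₃ = 20 is even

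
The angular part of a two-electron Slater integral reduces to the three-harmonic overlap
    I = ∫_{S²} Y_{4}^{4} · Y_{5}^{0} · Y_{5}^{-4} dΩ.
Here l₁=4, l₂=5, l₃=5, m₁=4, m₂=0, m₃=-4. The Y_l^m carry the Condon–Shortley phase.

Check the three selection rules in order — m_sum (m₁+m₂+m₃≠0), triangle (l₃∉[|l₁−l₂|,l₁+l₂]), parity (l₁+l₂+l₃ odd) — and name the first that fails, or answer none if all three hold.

azimuthal sum: 4 + 0 − 4 = 0  ✓
1 ≤ 5 ≤ 9 (triangle on l)  ✓
L = 4 + 5 + 5 = 14 (even)  ✓

none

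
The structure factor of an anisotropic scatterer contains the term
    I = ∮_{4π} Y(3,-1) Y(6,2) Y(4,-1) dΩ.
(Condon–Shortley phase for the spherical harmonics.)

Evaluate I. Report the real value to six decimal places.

0.000000

Σlᵢ=13 odd — θ-integrand is odd under cosθ→−cosθ; I=0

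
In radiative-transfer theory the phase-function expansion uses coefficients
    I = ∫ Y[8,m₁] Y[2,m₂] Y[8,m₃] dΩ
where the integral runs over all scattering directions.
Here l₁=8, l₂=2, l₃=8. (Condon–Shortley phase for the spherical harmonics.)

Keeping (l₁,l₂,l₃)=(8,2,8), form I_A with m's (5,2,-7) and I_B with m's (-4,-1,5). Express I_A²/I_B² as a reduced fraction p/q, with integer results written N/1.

35/117

Shared (l₁,l₂,l₃)=(8,2,8): N and (l;000)² cancel in I_A²/I_B².
A: Δ = 2!·14!·2!/19! = 1/348840; Racah Σ t=2..2: t=2:+1/24908083200 = 1/24908083200; ⇒ 3j(8 2 8; 5 2 -7)² = 7/1292, sgn -1
B: Δ = 2!·14!·2!/19! = 1/348840; Racah Σ t=0..1: t=0:+1/1916006400 t=1:−1/479001600 = -1/638668800; ⇒ 3j(8 2 8; -4 -1 5)² = 117/6460, sgn +1
I_A²/I_B² = (7/1292)/(117/6460) = 35/117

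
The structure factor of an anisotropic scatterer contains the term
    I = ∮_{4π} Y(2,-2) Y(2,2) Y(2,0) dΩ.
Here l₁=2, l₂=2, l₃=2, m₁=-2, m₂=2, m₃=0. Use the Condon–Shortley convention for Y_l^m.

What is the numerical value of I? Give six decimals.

-0.180224

Rules hold: Σm=0, L=6 even, 0≤2≤4.
N = 5·5·5 = 125
Δ = 2!·2!·2!/7! = 1/630
Racah Σ t=0..2: t=0:+1/8 t=1:−1/1 t=2:+1/8 = -3/4
⇒ 3j(2 2 2; 0 0 0)² = 2/35, sgn -1
Racah Σ t=2..2: t=2:+1/8 = 1/8
⇒ 3j(2 2 2; -2 2 0)² = 2/35, sgn +1
4πI² = N·(3j₀)²·(3jₘ)² = 20/49
I = -1·√(0.408163/4π) = -0.18022375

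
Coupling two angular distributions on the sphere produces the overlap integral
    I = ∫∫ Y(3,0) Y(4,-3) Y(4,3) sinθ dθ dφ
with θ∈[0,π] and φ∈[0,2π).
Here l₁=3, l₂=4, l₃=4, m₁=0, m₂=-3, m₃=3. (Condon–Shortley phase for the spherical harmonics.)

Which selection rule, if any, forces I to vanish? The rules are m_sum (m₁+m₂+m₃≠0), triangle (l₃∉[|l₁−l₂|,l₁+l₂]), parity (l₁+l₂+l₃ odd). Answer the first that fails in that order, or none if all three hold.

parity

m₁+m₂+m₃ = 0 − 3 + 3 = 0  ✓
triangle: |3−4|=1 ≤ l₃=4 ≤ 3+4=7  ✓
parity: l₁+l₂+l₃ = 11 is odd  ✗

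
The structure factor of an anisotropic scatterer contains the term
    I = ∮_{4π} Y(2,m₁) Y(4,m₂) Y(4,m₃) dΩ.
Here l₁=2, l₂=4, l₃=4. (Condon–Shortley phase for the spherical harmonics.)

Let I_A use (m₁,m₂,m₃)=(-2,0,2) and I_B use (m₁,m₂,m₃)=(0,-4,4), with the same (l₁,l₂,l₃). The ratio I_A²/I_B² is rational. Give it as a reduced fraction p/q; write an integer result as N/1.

Shared (l₁,l₂,l₃)=(2,4,4): N and (l;000)² cancel in I_A²/I_B².
A: Δ = 2!·2!·6!/11! = 1/13860; Racah Σ t=2..2: t=2:+1/192 = 1/192; ⇒ 3j(2 4 4; -2 0 2)² = 3/77, sgn +1
B: Δ = 2!·2!·6!/11! = 1/13860; Racah Σ t=0..0: t=0:+1/2880 = 1/2880; ⇒ 3j(2 4 4; 0 -4 4)² = 28/495, sgn +1
I_A²/I_B² = (3/77)/(28/495) = 135/196

135/196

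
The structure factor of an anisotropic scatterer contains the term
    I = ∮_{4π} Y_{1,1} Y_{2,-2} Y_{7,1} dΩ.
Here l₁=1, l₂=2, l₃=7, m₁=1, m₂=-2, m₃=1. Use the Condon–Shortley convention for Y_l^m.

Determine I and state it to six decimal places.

triangle: need 1≤l₃≤3, have 7; I=0

0.000000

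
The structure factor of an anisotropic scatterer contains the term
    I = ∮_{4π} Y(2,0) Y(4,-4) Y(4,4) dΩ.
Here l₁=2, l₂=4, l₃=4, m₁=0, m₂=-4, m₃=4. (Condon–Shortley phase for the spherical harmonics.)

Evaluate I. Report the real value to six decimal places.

-0.229376

m-sum 0 ✓  L=10 even ✓  2≤4≤6 ✓
Π(2lᵢ+1) = 5×9×9 = 405
triangle coeff Δ(2,4,4) = 1/13860
Σ_t [0,2]: t=0:+1/192 t=1:−1/36 t=2:+1/192 = -5/288
(3j)²=20/693 [(2 4 4; 0 0 0)], sign=-1
Σ_t [0,0]: t=0:+1/2880 = 1/2880
(3j)²=28/495 [(2 4 4; 0 -4 4)], sign=+1
⇒ 4πI² = 80/121
I = (-1)√(80/121/(4π)) = -0.22937568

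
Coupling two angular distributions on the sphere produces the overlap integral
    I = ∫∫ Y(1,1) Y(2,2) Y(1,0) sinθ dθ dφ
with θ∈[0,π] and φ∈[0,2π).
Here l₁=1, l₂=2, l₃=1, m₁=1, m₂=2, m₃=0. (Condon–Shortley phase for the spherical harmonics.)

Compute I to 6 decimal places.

m-sum = 1 + 2 + 0 = 3 ≠ 0 ⇒ I = 0

0.000000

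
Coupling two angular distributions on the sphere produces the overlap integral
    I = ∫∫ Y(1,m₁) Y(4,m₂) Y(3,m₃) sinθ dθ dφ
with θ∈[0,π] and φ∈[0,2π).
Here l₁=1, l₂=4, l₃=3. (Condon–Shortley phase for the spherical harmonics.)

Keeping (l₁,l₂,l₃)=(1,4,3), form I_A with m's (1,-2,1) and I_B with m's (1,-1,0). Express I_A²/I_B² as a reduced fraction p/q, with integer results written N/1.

l's match ⇒ only the (l;m) 3-j factors differ between A and B.
A: triangle coeff Δ(1,4,3) = 1/252; Σ_t [0,0]: t=0:+1/96 = 1/96; (3j)²=5/84 [(1 4 3; 1 -2 1)], sign=+1
B: triangle coeff Δ(1,4,3) = 1/252; Σ_t [0,0]: t=0:+1/72 = 1/72; (3j)²=5/126 [(1 4 3; 1 -1 0)], sign=-1
I_A²/I_B² = (5/84)/(5/126) = 3/2

3/2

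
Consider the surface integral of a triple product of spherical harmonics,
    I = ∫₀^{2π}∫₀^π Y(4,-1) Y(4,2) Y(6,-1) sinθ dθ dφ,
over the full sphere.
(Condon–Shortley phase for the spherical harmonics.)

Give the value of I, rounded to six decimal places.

0.097783

m-sum 0 ✓  L=14 even ✓  0≤6≤8 ✓
Π(2lᵢ+1) = 9×9×13 = 1053
triangle coeff Δ(4,4,6) = 1/1261260
Σ_t [0,2]: t=0:+1/4608 t=1:−1/1296 t=2:+1/4608 = -7/20736
(3j)²=20/1287 [(4 4 6; 0 0 0)], sign=-1
Σ_t [0,2]: t=0:+1/172800 t=1:−1/5760 t=2:+1/3456 = 7/57600
(3j)²=21/2860 [(4 4 6; -1 2 -1)], sign=-1
⇒ 4πI² = 189/1573
I = (+1)√(189/1573/(4π)) = 0.09778261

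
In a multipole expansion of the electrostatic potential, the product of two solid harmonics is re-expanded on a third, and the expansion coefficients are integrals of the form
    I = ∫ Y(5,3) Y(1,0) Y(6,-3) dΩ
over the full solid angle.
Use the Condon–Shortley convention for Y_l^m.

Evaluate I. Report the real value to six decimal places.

-0.212310

Checks pass: Σm=0; 12 even; l₃=6∈[4,6].
(2·5+1)(2·1+1)(2·6+1) = 429
Δ: 0! 10! 2! / 13! → 1/858
sum: t=0:+1/14400 = 1/14400
3j²(5 1 6; 0 0 0) = Δ·Π!·Σ² = 6/143  (sign +1)
sum: t=0:+1/80640 = 1/80640
3j²(5 1 6; 3 0 -3) = Δ·Π!·Σ² = 9/286  (sign -1)
combine: 4πI² = 429·6/143·9/286 = 81/143
take √, sign -1: I = -0.21230956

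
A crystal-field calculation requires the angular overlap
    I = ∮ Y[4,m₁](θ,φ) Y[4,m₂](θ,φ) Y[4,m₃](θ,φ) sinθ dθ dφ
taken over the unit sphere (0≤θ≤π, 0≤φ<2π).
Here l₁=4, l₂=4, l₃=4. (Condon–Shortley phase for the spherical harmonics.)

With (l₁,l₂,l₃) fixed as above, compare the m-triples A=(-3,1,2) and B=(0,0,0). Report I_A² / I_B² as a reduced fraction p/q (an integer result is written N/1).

Shared (l₁,l₂,l₃)=(4,4,4): N and (l;000)² cancel in I_A²/I_B².
A: Δ = 4!·4!·4!/13! = 1/450450; Racah Σ t=3..4: t=3:−1/576 t=4:+1/864 = -1/1728; ⇒ 3j(4 4 4; -3 1 2)² = 5/1287, sgn -1
B: Δ = 4!·4!·4!/13! = 1/450450; Racah Σ t=0..4: t=0:+1/13824 t=1:−1/216 t=2:+1/64 t=3:−1/216 t=4:+1/13824 = 5/768; ⇒ 3j(4 4 4; 0 0 0)² = 18/1001, sgn +1
I_A²/I_B² = (5/1287)/(18/1001) = 35/162

35/162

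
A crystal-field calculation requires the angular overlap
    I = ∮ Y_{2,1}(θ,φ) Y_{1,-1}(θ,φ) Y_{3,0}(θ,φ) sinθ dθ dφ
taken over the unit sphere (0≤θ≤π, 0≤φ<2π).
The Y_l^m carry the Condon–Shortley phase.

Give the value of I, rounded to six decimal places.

0.143048

m-sum 0 ✓  L=6 even ✓  1≤3≤3 ✓
Π(2lᵢ+1) = 5×3×7 = 105
triangle coeff Δ(2,1,3) = 1/105
Σ_t [0,0]: t=0:+1/4 = 1/4
(3j)²=3/35 [(2 1 3; 0 0 0)], sign=-1
Σ_t [0,0]: t=0:+1/12 = 1/12
(3j)²=1/35 [(2 1 3; 1 -1 0)], sign=-1
⇒ 4πI² = 9/35
I = (+1)√(9/35/(4π)) = 0.14304817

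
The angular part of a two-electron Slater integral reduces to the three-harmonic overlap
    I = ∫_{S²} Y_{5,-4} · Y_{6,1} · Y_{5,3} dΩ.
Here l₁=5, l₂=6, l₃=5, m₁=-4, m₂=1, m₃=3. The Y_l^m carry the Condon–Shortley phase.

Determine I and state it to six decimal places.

Rules hold: Σm=0, L=16 even, 1≤5≤11.
N = 11·13·11 = 1573
Δ = 6!·4!·6!/17! = 1/28588560
Racah Σ t=1..5: t=1:−1/345600 t=2:+1/13824 t=3:−1/5184 t=4:+1/13824 t=5:−1/345600 = -7/129600
⇒ 3j(5 6 5; 0 0 0)² = 80/7293, sgn +1
Racah Σ t=5..6: t=5:−1/138240 t=6:+1/518400 = -11/2073600
⇒ 3j(5 6 5; -4 1 3)² = 77/4420, sgn -1
4πI² = N·(3j₀)²·(3jₘ)² = 3388/11271
I = -1·√(0.300594/4π) = -0.15466268

-0.154663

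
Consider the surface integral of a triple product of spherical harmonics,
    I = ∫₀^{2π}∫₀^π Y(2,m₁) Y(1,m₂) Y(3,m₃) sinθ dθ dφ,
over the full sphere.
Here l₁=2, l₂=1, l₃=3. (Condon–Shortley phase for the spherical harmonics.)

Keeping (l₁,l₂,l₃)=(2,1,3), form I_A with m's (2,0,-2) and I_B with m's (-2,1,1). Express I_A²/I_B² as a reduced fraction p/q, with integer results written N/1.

Shared (l₁,l₂,l₃)=(2,1,3): N and (l;000)² cancel in I_A²/I_B².
A: Δ = 0!·4!·2!/7! = 1/105; Racah Σ t=0..0: t=0:+1/24 = 1/24; ⇒ 3j(2 1 3; 2 0 -2)² = 1/21, sgn -1
B: Δ = 0!·4!·2!/7! = 1/105; Racah Σ t=0..0: t=0:+1/48 = 1/48; ⇒ 3j(2 1 3; -2 1 1)² = 1/105, sgn +1
I_A²/I_B² = (1/21)/(1/105) = 5/1

5/1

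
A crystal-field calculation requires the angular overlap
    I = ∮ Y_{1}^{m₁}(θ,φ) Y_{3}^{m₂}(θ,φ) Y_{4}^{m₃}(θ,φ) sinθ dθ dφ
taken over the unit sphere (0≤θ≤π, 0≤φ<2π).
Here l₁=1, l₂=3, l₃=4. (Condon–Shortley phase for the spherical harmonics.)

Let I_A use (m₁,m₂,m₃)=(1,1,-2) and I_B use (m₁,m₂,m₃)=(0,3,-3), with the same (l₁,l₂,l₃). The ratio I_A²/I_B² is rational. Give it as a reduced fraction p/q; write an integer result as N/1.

15/7

Shared (l₁,l₂,l₃)=(1,3,4): N and (l;000)² cancel in I_A²/I_B².
A: Δ = 0!·2!·6!/9! = 1/252; Racah Σ t=0..0: t=0:+1/96 = 1/96; ⇒ 3j(1 3 4; 1 1 -2)² = 5/84, sgn +1
B: Δ = 0!·2!·6!/9! = 1/252; Racah Σ t=0..0: t=0:+1/720 = 1/720; ⇒ 3j(1 3 4; 0 3 -3)² = 1/36, sgn -1
I_A²/I_B² = (5/84)/(1/36) = 15/7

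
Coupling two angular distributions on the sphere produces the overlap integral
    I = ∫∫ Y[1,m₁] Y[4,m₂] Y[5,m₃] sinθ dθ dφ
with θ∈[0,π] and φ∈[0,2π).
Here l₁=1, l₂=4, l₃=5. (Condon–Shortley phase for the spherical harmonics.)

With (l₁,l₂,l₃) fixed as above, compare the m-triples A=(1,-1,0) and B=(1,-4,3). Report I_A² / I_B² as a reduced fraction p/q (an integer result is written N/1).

Shared (l₁,l₂,l₃)=(1,4,5): N and (l;000)² cancel in I_A²/I_B².
A: Δ = 0!·2!·8!/11! = 1/495; Racah Σ t=0..0: t=0:+1/1440 = 1/1440; ⇒ 3j(1 4 5; 1 -1 0)² = 2/99, sgn -1
B: Δ = 0!·2!·8!/11! = 1/495; Racah Σ t=0..0: t=0:+1/80640 = 1/80640; ⇒ 3j(1 4 5; 1 -4 3)² = 1/495, sgn +1
I_A²/I_B² = (2/99)/(1/495) = 10/1

10/1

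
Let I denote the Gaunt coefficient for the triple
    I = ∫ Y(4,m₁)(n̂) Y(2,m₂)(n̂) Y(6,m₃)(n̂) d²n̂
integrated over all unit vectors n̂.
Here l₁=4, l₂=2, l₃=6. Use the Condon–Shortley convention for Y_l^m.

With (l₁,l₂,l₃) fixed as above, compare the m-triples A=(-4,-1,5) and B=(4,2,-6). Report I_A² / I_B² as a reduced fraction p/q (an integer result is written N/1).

1/3

Same 4,2,6: normalisation and zero-m 3j drop out of the ratio.
A: Δ: 0! 8! 4! / 13! → 1/6435; sum: t=0:+1/241920 = 1/241920; 3j²(4 2 6; -4 -1 5) = Δ·Π!·Σ² = 1/39  (sign -1)
B: Δ: 0! 8! 4! / 13! → 1/6435; sum: t=0:+1/967680 = 1/967680; 3j²(4 2 6; 4 2 -6) = Δ·Π!·Σ² = 1/13  (sign +1)
I_A²/I_B² = (1/39)/(1/13) = 1/3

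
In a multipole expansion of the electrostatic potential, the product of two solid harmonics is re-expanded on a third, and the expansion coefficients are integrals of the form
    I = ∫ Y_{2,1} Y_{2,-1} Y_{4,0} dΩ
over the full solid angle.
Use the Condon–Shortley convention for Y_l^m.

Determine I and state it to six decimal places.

0.161197

Checks pass: Σm=0; 8 even; l₃=4∈[0,4].
(2·2+1)(2·2+1)(2·4+1) = 225
Δ: 0! 4! 4! / 9! → 1/630
sum: t=0:+1/16 = 1/16
3j²(2 2 4; 0 0 0) = Δ·Π!·Σ² = 2/35  (sign +1)
sum: t=0:+1/36 = 1/36
3j²(2 2 4; 1 -1 0) = Δ·Π!·Σ² = 8/315  (sign +1)
combine: 4πI² = 225·2/35·8/315 = 16/49
take √, sign +1: I = 0.16119702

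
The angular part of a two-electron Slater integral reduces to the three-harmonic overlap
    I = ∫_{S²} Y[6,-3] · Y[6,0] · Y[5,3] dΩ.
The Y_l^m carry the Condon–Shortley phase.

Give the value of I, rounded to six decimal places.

0.000000

L=17 odd ⇒ parity kills the (l;000) factor ⇒ I = 0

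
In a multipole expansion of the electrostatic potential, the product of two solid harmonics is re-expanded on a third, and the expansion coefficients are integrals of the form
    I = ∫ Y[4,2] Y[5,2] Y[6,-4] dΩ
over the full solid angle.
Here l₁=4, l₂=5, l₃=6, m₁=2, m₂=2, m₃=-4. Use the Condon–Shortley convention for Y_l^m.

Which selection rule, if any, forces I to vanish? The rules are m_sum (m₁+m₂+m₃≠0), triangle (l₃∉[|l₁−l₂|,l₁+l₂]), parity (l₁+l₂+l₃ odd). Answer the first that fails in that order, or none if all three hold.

azimuthal sum: 2 + 2 − 4 = 0  ✓
1 ≤ 6 ≤ 9 (triangle on l)  ✓
L = 4 + 5 + 6 = 15 (odd)  ✗

parity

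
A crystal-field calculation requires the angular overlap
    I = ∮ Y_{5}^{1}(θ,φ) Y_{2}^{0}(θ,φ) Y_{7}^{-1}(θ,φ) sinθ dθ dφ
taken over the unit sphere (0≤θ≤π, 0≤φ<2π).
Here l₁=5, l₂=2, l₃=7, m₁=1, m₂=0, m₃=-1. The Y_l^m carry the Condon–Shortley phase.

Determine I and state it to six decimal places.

-0.232242

m-sum 0 ✓  L=14 even ✓  3≤7≤7 ✓
Π(2lᵢ+1) = 11×5×15 = 825
triangle coeff Δ(5,2,7) = 1/15015
Σ_t [0,0]: t=0:+1/57600 = 1/57600
(3j)²=21/715 [(5 2 7; 0 0 0)], sign=-1
Σ_t [0,0]: t=0:+1/69120 = 1/69120
(3j)²=4/143 [(5 2 7; 1 0 -1)], sign=+1
⇒ 4πI² = 1260/1859
I = (-1)√(1260/1859/(4π)) = -0.23224194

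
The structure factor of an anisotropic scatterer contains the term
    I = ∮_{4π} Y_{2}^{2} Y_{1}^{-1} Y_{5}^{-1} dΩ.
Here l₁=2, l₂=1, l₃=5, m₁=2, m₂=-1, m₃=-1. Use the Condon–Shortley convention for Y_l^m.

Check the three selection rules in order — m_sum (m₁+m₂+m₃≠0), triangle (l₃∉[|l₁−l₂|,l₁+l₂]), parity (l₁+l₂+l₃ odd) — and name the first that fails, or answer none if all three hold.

azimuthal sum: 2 − 1 − 1 = 0  ✓
1 ≤ 5 ≤ 3 (triangle on l)  ✗
L = 2 + 1 + 5 = 8 (even)

triangle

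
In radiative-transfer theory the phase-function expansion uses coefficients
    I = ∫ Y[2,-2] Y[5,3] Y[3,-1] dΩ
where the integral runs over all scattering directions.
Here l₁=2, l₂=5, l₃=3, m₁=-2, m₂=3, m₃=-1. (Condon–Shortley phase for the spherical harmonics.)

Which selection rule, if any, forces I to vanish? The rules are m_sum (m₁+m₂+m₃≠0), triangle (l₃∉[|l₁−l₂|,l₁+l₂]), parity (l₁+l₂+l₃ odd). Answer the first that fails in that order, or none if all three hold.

Σmᵢ = 0  ✓
l₃∈[|l₁−l₂|,l₁+l₂]=[3,7], have l₃=3  ✓
Σlᵢ = 10 ⇒ even  ✓

none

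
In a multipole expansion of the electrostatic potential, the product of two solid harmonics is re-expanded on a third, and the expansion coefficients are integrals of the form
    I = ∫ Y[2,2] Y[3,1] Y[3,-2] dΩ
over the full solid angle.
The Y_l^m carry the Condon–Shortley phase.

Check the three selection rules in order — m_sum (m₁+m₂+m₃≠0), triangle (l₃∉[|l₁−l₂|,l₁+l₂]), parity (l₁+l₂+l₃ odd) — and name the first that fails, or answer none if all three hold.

m_sum

Σmᵢ = 1  ✗
l₃∈[|l₁−l₂|,l₁+l₂]=[1,5], have l₃=3
Σlᵢ = 8 ⇒ even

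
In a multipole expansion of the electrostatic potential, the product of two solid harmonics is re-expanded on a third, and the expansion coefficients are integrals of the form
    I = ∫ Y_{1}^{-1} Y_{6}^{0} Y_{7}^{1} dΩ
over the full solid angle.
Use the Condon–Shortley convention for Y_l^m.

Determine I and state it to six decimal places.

m-sum 0 ✓  L=14 even ✓  5≤7≤7 ✓
Π(2lᵢ+1) = 3×13×15 = 585
triangle coeff Δ(1,6,7) = 1/1365
Σ_t [0,0]: t=0:+1/518400 = 1/518400
(3j)²=7/195 [(1 6 7; 0 0 0)], sign=-1
Σ_t [0,0]: t=0:+1/1036800 = 1/1036800
(3j)²=4/195 [(1 6 7; -1 0 1)], sign=+1
⇒ 4πI² = 28/65
I = (-1)√(28/65/(4π)) = -0.18514731

-0.185147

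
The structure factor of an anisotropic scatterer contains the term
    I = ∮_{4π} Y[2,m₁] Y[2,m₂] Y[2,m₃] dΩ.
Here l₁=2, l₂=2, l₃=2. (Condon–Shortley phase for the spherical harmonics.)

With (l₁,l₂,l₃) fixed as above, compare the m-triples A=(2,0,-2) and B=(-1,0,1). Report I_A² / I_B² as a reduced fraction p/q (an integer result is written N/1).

4/1

l's match ⇒ only the (l;m) 3-j factors differ between A and B.
A: triangle coeff Δ(2,2,2) = 1/630; Σ_t [0,0]: t=0:+1/8 = 1/8; (3j)²=2/35 [(2 2 2; 2 0 -2)], sign=+1
B: triangle coeff Δ(2,2,2) = 1/630; Σ_t [1,2]: t=1:−1/2 t=2:+1/4 = -1/4; (3j)²=1/70 [(2 2 2; -1 0 1)], sign=+1
I_A²/I_B² = (2/35)/(1/70) = 4/1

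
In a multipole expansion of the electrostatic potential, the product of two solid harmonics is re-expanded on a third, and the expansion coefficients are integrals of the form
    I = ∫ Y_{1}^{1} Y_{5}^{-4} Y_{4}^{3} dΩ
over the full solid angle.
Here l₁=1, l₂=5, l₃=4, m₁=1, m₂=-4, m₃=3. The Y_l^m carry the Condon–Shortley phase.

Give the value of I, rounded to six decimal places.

0.294638

Checks pass: Σm=0; 10 even; l₃=4∈[4,6].
(2·1+1)(2·5+1)(2·4+1) = 297
Δ: 2! 0! 8! / 11! → 1/495
sum: t=1:−1/576 = -1/576
3j²(1 5 4; 0 0 0) = Δ·Π!·Σ² = 5/99  (sign -1)
sum: t=0:+1/10080 = 1/10080
3j²(1 5 4; 1 -4 3) = Δ·Π!·Σ² = 4/55  (sign -1)
combine: 4πI² = 297·5/99·4/55 = 12/11
take √, sign +1: I = 0.29463840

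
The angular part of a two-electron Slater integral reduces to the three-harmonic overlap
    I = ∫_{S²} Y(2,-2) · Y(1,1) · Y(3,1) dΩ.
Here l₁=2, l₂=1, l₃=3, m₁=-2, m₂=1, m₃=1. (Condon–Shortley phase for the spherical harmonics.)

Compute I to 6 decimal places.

-0.082589

Checks pass: Σm=0; 6 even; l₃=3∈[1,3].
(2·2+1)(2·1+1)(2·3+1) = 105
Δ: 0! 4! 2! / 7! → 1/105
sum: t=0:+1/4 = 1/4
3j²(2 1 3; 0 0 0) = Δ·Π!·Σ² = 3/35  (sign -1)
sum: t=0:+1/48 = 1/48
3j²(2 1 3; -2 1 1) = Δ·Π!·Σ² = 1/105  (sign +1)
combine: 4πI² = 105·3/35·1/105 = 3/35
take √, sign -1: I = -0.08258890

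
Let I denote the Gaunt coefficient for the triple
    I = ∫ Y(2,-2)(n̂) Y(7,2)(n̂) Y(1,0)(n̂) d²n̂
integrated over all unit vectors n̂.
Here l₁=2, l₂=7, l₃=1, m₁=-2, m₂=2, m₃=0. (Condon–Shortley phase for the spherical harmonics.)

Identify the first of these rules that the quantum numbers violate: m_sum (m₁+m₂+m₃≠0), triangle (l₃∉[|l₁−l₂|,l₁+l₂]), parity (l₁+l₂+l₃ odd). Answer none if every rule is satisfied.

m₁+m₂+m₃ = -2 + 2 + 0 = 0  ✓
triangle: |2−7|=5 ≤ l₃=1 ≤ 2+7=9  ✗
parity: l₁+l₂+l₃ = 10 is even

triangle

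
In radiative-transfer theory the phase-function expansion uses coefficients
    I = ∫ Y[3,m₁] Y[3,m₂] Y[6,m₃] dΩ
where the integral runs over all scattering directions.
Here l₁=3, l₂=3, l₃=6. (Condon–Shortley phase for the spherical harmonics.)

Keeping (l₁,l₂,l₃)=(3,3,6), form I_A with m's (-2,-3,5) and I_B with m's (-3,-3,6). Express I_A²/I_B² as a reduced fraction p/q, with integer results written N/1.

1/2

Same 3,3,6: normalisation and zero-m 3j drop out of the ratio.
A: Δ: 0! 6! 6! / 13! → 1/12012; sum: t=0:+1/86400 = 1/86400; 3j²(3 3 6; -2 -3 5) = Δ·Π!·Σ² = 1/26  (sign -1)
B: Δ: 0! 6! 6! / 13! → 1/12012; sum: t=0:+1/518400 = 1/518400; 3j²(3 3 6; -3 -3 6) = Δ·Π!·Σ² = 1/13  (sign +1)
I_A²/I_B² = (1/26)/(1/13) = 1/2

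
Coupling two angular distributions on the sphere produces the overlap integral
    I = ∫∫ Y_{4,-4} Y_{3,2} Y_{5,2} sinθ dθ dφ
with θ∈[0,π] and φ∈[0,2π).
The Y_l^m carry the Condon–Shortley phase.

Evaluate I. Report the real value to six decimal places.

Rules hold: Σm=0, L=12 even, 1≤5≤7.
N = 9·7·11 = 693
Δ = 2!·6!·4!/13! = 1/180180
Racah Σ t=0..2: t=0:+1/576 t=1:−1/144 t=2:+1/576 = -1/288
⇒ 3j(4 3 5; 0 0 0)² = 20/1001, sgn +1
Racah Σ t=2..2: t=2:+1/8640 = 1/8640
⇒ 3j(4 3 5; -4 2 2)² = 14/1287, sgn -1
4πI² = N·(3j₀)²·(3jₘ)² = 280/1859
I = -1·√(0.150619/4π) = -0.10947990

-0.109480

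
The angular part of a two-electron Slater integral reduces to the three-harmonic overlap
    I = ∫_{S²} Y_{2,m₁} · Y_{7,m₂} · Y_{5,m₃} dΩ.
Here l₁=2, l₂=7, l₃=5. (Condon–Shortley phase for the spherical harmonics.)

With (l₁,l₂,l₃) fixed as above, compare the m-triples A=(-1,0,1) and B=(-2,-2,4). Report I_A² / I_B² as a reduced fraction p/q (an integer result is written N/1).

Same 2,7,5: normalisation and zero-m 3j drop out of the ratio.
A: Δ: 4! 0! 10! / 15! → 1/15015; sum: t=3:−1/103680 = -1/103680; 3j²(2 7 5; -1 0 1) = Δ·Π!·Σ² = 7/429  (sign -1)
B: Δ: 4! 0! 10! / 15! → 1/15015; sum: t=4:+1/8709120 = 1/8709120; 3j²(2 7 5; -2 -2 4) = Δ·Π!·Σ² = 1/3003  (sign -1)
I_A²/I_B² = (7/429)/(1/3003) = 49/1

49/1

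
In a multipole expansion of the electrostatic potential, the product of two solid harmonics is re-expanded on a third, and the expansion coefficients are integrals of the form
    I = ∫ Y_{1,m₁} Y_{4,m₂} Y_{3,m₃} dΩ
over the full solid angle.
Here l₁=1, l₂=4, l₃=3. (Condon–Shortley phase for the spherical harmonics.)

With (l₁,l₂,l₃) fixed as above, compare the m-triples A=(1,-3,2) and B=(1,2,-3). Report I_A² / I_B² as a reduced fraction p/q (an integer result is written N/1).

21/1

Shared (l₁,l₂,l₃)=(1,4,3): N and (l;000)² cancel in I_A²/I_B².
A: Δ = 2!·0!·6!/9! = 1/252; Racah Σ t=0..0: t=0:+1/240 = 1/240; ⇒ 3j(1 4 3; 1 -3 2)² = 1/12, sgn -1
B: Δ = 2!·0!·6!/9! = 1/252; Racah Σ t=0..0: t=0:+1/1440 = 1/1440; ⇒ 3j(1 4 3; 1 2 -3)² = 1/252, sgn +1
I_A²/I_B² = (1/12)/(1/252) = 21/1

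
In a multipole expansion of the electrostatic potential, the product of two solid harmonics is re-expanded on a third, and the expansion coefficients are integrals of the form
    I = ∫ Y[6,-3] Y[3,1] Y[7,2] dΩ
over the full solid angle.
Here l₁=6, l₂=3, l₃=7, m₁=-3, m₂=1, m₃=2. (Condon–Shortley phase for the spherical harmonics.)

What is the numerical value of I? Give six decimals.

-0.122872

Checks pass: Σm=0; 16 even; l₃=7∈[3,9].
(2·6+1)(2·3+1)(2·7+1) = 1365
Δ: 2! 10! 4! / 17! → 1/2042040
sum: t=0:+1/207360 t=1:−1/57600 t=2:+1/207360 = -1/129600
3j²(6 3 7; 0 0 0) = Δ·Π!·Σ² = 168/12155  (sign +1)
sum: t=0:+1/17418240 t=1:−1/483840 t=2:+1/241920 = 37/17418240
3j²(6 3 7; -3 1 2) = Δ·Π!·Σ² = 1369/136136  (sign -1)
combine: 4πI² = 1365·168/12155·1369/136136 = 86247/454597
take √, sign -1: I = -0.12287224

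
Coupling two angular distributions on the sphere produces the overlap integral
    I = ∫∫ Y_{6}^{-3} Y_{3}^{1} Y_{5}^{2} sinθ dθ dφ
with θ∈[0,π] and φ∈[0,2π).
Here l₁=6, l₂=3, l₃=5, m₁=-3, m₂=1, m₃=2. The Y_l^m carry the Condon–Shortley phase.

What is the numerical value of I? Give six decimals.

m-sum 0 ✓  L=14 even ✓  3≤5≤9 ✓
Π(2lᵢ+1) = 13×7×11 = 1001
triangle coeff Δ(6,3,5) = 1/675675
Σ_t [1,3]: t=1:−1/8640 t=2:+1/2304 t=3:−1/8640 = 7/34560
(3j)²=7/429 [(6 3 5; 0 0 0)], sign=-1
Σ_t [2,4]: t=2:+1/40320 t=3:−1/8640 t=4:+1/34560 = -1/16128
(3j)²=18/1001 [(6 3 5; -3 1 2)], sign=+1
⇒ 4πI² = 42/143
I = (-1)√(42/143/(4π)) = -0.15288036

-0.152880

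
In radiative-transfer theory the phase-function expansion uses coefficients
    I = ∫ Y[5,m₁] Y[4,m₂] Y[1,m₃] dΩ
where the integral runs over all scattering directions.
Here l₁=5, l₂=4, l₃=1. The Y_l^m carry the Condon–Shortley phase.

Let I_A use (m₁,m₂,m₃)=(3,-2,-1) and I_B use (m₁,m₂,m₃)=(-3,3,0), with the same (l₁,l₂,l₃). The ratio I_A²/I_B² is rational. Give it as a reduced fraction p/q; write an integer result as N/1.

Shared (l₁,l₂,l₃)=(5,4,1): N and (l;000)² cancel in I_A²/I_B².
A: Δ = 8!·2!·0!/11! = 1/495; Racah Σ t=2..2: t=2:+1/2880 = 1/2880; ⇒ 3j(5 4 1; 3 -2 -1)² = 28/495, sgn +1
B: Δ = 8!·2!·0!/11! = 1/495; Racah Σ t=7..7: t=7:−1/5040 = -1/5040; ⇒ 3j(5 4 1; -3 3 0)² = 16/495, sgn +1
I_A²/I_B² = (28/495)/(16/495) = 7/4

7/4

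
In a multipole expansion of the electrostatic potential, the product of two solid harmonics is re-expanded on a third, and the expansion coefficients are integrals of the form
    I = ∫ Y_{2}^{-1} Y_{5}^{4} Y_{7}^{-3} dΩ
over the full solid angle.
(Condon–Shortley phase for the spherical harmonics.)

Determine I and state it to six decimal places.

-0.071671

Rules hold: Σm=0, L=14 even, 3≤7≤7.
N = 5·11·15 = 825
Δ = 0!·4!·10!/15! = 1/15015
Racah Σ t=0..0: t=0:+1/57600 = 1/57600
⇒ 3j(2 5 7; 0 0 0)² = 21/715, sgn -1
Racah Σ t=0..0: t=0:+1/2177280 = 1/2177280
⇒ 3j(2 5 7; -1 4 -3)² = 8/3003, sgn +1
4πI² = N·(3j₀)²·(3jₘ)² = 120/1859
I = -1·√(0.0645508/4π) = -0.07167142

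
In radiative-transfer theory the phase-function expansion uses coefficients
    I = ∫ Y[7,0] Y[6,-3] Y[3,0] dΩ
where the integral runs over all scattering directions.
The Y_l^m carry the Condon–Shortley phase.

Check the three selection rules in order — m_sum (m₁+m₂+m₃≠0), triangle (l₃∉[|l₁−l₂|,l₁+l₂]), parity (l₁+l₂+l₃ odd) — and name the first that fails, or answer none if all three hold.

Σmᵢ = -3  ✗
l₃∈[|l₁−l₂|,l₁+l₂]=[1,13], have l₃=3
Σlᵢ = 16 ⇒ even

m_sum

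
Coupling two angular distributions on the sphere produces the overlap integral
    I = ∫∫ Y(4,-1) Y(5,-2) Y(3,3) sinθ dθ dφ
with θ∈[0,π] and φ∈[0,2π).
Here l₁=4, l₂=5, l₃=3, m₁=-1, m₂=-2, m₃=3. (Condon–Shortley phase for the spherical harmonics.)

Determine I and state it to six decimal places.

-0.179179

Rules hold: Σm=0, L=12 even, 1≤3≤9.
N = 9·11·7 = 693
Δ = 6!·2!·4!/13! = 1/180180
Racah Σ t=2..4: t=2:+1/576 t=3:−1/144 t=4:+1/576 = -1/288
⇒ 3j(4 5 3; 0 0 0)² = 20/1001, sgn +1
Racah Σ t=3..3: t=3:−1/1728 = -1/1728
⇒ 3j(4 5 3; -1 -2 3)² = 25/858, sgn -1
4πI² = N·(3j₀)²·(3jₘ)² = 750/1859
I = -1·√(0.403443/4π) = -0.17917854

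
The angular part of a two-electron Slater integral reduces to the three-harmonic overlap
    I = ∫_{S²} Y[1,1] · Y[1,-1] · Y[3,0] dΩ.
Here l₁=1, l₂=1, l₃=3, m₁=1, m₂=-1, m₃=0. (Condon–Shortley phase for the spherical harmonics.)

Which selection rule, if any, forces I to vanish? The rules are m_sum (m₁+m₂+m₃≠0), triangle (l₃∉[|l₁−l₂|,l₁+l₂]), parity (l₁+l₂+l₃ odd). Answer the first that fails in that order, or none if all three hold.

Σmᵢ = 0  ✓
l₃∈[|l₁−l₂|,l₁+l₂]=[0,2], have l₃=3  ✗
Σlᵢ = 5 ⇒ odd

triangle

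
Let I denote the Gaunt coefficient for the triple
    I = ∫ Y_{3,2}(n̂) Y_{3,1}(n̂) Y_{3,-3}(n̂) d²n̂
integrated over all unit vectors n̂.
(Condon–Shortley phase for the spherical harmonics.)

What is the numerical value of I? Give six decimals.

l₁+l₂+l₃=9 is odd: 3j(l;000)=0 ⇒ I=0

0.000000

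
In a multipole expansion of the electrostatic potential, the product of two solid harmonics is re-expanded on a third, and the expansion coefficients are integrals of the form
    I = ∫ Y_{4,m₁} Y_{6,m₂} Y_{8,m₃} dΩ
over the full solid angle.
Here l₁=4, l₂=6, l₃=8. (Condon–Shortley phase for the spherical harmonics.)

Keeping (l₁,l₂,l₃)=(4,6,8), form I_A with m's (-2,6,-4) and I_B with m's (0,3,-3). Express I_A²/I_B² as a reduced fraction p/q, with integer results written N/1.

Same 4,6,8: normalisation and zero-m 3j drop out of the ratio.
A: Δ: 2! 6! 10! / 19! → 1/23279256; sum: t=2:+1/348364800 = 1/348364800; 3j²(4 6 8; -2 6 -4) = Δ·Π!·Σ² = 165/58786  (sign +1)
B: Δ: 2! 6! 10! / 19! → 1/23279256; sum: t=0:+1/34836480 t=1:−1/2903040 t=2:+1/2903040 = 1/34836480; 3j²(4 6 8; 0 3 -3) = Δ·Π!·Σ² = 25/117572  (sign -1)
I_A²/I_B² = (165/58786)/(25/117572) = 66/5

66/5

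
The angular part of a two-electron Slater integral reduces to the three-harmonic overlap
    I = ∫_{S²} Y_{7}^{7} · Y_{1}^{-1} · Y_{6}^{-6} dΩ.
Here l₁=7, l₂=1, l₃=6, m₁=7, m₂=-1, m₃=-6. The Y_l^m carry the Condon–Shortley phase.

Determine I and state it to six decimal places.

-0.333779

m-sum 0 ✓  L=14 even ✓  6≤6≤8 ✓
Π(2lᵢ+1) = 15×3×13 = 585
triangle coeff Δ(7,1,6) = 1/1365
Σ_t [1,1]: t=1:−1/518400 = -1/518400
(3j)²=7/195 [(7 1 6; 0 0 0)], sign=-1
Σ_t [0,0]: t=0:+1/958003200 = 1/958003200
(3j)²=1/15 [(7 1 6; 7 -1 -6)], sign=+1
⇒ 4πI² = 7/5
I = (-1)√(7/5/(4π)) = -0.33377906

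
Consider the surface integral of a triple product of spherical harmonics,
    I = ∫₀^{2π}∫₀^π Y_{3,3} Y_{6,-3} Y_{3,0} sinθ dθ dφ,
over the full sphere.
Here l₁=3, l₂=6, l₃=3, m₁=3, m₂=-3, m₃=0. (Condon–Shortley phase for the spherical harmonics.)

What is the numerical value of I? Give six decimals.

Checks pass: Σm=0; 12 even; l₃=3∈[3,9].
(2·3+1)(2·6+1)(2·3+1) = 637
Δ: 6! 0! 6! / 13! → 1/12012
sum: t=3:−1/1296 = -1/1296
3j²(3 6 3; 0 0 0) = Δ·Π!·Σ² = 100/3003  (sign +1)
sum: t=0:+1/25920 = 1/25920
3j²(3 6 3; 3 -3 0) = Δ·Π!·Σ² = 1/143  (sign -1)
combine: 4πI² = 637·100/3003·1/143 = 700/4719
take √, sign -1: I = -0.10864734

-0.108647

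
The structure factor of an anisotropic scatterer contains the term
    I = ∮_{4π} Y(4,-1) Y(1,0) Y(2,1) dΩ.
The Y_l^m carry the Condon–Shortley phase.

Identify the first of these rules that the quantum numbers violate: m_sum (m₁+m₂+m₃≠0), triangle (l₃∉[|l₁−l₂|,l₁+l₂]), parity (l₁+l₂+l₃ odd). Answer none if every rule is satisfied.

triangle

azimuthal sum: -1 + 0 + 1 = 0  ✓
3 ≤ 2 ≤ 5 (triangle on l)  ✗
L = 4 + 1 + 2 = 7 (odd)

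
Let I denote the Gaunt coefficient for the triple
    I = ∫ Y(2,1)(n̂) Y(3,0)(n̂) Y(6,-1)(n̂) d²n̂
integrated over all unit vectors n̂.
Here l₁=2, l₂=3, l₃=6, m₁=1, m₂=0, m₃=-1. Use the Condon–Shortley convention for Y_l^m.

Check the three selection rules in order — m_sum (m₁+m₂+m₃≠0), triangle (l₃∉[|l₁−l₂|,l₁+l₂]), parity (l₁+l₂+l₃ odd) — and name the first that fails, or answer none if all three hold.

triangle

m₁+m₂+m₃ = 1 + 0 − 1 = 0  ✓
triangle: |2−3|=1 ≤ l₃=6 ≤ 2+3=5  ✗
parity: l₁+l₂+l₃ = 11 is odd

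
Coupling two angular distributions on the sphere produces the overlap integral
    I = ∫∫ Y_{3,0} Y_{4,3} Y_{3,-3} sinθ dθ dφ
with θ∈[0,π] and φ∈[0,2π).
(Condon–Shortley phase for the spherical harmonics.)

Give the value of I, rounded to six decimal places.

Rules hold: Σm=0, L=10 even, 1≤3≤7.
N = 7·9·7 = 441
Δ = 4!·2!·4!/11! = 1/34650
Racah Σ t=1..3: t=1:−1/72 t=2:+1/16 t=3:−1/72 = 5/144
⇒ 3j(3 4 3; 0 0 0)² = 2/77, sgn -1
Racah Σ t=3..3: t=3:−1/288 = -1/288
⇒ 3j(3 4 3; 0 3 -3)² = 1/22, sgn -1
4πI² = N·(3j₀)²·(3jₘ)² = 63/121
I = +1·√(0.520661/4π) = 0.20355073

0.203551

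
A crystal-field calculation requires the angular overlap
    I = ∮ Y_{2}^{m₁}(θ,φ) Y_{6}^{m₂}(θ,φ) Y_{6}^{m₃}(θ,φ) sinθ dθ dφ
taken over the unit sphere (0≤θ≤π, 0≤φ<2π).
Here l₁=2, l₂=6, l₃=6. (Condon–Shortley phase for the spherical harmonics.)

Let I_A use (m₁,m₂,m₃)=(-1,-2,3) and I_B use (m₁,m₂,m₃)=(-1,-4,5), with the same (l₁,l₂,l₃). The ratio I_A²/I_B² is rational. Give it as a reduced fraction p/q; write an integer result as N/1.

50/99

Same 2,6,6: normalisation and zero-m 3j drop out of the ratio.
A: Δ: 2! 2! 10! / 15! → 1/90090; sum: t=1:−1/60480 t=2:+1/161280 = -1/96768; 3j²(2 6 6; -1 -2 3) = Δ·Π!·Σ² = 15/1001  (sign +1)
B: Δ: 2! 2! 10! / 15! → 1/90090; sum: t=1:−1/725760 t=2:+1/7257600 = -1/806400; 3j²(2 6 6; -1 -4 5) = Δ·Π!·Σ² = 27/910  (sign +1)
I_A²/I_B² = (15/1001)/(27/910) = 50/99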